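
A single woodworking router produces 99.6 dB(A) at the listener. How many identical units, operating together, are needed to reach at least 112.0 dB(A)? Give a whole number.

18

N identical sources give L₁ + 10·log₁₀ N, so require 10·log₁₀ N ≥ 112.0 − 99.6 = 12.4 dB.
N ≥ 10^(12.4/10) = 17.378, so N = 18.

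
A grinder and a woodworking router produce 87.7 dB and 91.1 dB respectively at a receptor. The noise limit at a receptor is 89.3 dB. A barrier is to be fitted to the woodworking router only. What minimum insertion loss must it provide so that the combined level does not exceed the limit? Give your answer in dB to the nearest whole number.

Everything except the woodworking router sums to 10^(87.7/10) = 5.888e+08 in linear terms, 87.70 dB.
To meet 89.3 dB overall, the treated woodworking router may contribute at most 10^(89.3/10) − 5.888e+08 = 2.623e+08, i.e. 84.19 dB.
So the woodworking router must be reduced from 91.1 to 84.19 dB: IL = 6.91 dB.

7 dB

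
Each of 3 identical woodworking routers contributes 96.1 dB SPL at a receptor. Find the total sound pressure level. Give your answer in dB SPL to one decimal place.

With 3 equal, uncorrelated contributions the intensity is 3× that of one unit, giving a rise of 10·log₁₀ 3.
L_total = 96.1 + 10·log₁₀(3) = 96.1 + 4.771 = 100.87 dB SPL.

100.9 dB SPL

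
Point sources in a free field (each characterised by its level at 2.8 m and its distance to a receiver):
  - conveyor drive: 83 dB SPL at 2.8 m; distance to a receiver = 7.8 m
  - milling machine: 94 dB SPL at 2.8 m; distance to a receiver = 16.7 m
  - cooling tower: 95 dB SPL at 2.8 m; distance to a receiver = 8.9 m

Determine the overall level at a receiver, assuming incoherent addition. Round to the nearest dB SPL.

First find each source's level at the receiver (point-source: −20·log₁₀(r/r_ref)), then combine on an intensity basis.
conveyor drive: 83 − 20·log₁₀(7.8/2.8) = 83 − 8.90 = 74.10 dB SPL.
milling machine: 94 − 20·log₁₀(16.7/2.8) = 94 − 15.51 = 78.49 dB SPL.
cooling tower: 95 − 20·log₁₀(8.9/2.8) = 95 − 10.04 = 84.96 dB SPL.
Σ 10^(L/10) = 4.093e+08 → L_total = 10·log₁₀(4.093e+08) = 86.12 dB SPL.

86 dB SPL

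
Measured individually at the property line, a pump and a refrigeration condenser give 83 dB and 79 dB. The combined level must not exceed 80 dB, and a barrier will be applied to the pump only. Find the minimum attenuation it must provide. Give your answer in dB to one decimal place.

The untreated sources together contribute 10^(79/10) = 7.943e+07, i.e. 79.00 dB.
To meet 80 dB overall, the treated pump may contribute at most 10^(80/10) − 7.943e+07 = 2.057e+07, i.e. 73.13 dB.
Required insertion loss = 83 − 73.13 = 9.87 dB.

9.9 dB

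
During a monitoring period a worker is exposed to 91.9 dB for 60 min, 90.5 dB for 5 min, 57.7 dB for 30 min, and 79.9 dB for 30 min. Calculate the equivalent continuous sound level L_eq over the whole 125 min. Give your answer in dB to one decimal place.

89.1 dB

L_eq = 10·log₁₀[(1/T)·Σ tᵢ·10^(Lᵢ/10)] with T = 125 min.
Σ tᵢ·10^(Lᵢ/10) = 60·10^(91.9/10) + 5·10^(90.5/10) + 30·10^(57.7/10) + 30·10^(79.9/10) = 1.015e+11.
L_eq = 10·log₁₀(1.015e+11/125) = 89.10 dB.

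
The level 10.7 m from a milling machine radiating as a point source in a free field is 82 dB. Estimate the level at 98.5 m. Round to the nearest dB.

63 dB

Spherical spreading from a point source gives a 20·log₁₀(r₂/r₁) drop.
L₂ = 82 − 20·log₁₀(98.5/10.7) = 82 − 19.281 = 62.72 dB.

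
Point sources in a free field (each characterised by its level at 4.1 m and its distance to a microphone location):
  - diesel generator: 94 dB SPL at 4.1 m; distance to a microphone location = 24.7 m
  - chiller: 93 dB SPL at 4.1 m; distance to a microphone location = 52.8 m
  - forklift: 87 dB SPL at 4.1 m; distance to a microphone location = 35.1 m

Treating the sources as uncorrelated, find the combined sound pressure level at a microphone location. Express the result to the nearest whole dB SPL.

First find each source's level at the receiver (point-source: −20·log₁₀(r/r_ref)), then combine on an intensity basis.
diesel generator: 94 − 20·log₁₀(24.7/4.1) = 94 − 15.60 = 78.40 dB SPL.
chiller: 93 − 20·log₁₀(52.8/4.1) = 93 − 22.20 = 70.80 dB SPL.
forklift: 87 − 20·log₁₀(35.1/4.1) = 87 − 18.65 = 68.35 dB SPL.
Σ 10^(L/10) = 8.808e+07 → L_total = 10·log₁₀(8.808e+07) = 79.45 dB SPL.

79 dB SPL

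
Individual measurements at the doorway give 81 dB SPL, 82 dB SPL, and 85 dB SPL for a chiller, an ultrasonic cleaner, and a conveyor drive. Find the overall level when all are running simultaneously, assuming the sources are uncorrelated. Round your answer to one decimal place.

For uncorrelated sources the intensities add, so convert each level to linear form, sum, and take 10·log₁₀ of the total.
Σ 10^(L/10) = 10^(81/10) + 10^(82/10) + 10^(85/10) = 6.006e+08.
L_total = 10·log₁₀(6.006e+08) = 87.79 dB SPL.

87.8 dB SPL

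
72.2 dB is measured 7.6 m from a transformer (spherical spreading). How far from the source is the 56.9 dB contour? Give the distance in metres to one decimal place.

The 15.3 dB drop corresponds to a distance ratio of 10^(15.3/20) for a point source.
r₂ = 7.6·10^((72.2−56.9)/20) = 7.6·10^(15.3/20) = 44.24 m.

44.2 m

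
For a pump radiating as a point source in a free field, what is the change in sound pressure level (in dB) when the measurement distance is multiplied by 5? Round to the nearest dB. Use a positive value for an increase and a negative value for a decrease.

-14 dB

With spherical spreading the level changes by −20·log₁₀(r₂/r₁).
ΔL = −20·log₁₀(5) = -13.98 dB.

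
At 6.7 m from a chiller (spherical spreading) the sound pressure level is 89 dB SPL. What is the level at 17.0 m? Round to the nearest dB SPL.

81 dB SPL

For a point source, L₂ = L₁ − 20·log₁₀(r₂/r₁).
L₂ = 89 − 20·log₁₀(17.0/6.7) = 89 − 8.087 = 80.91 dB SPL.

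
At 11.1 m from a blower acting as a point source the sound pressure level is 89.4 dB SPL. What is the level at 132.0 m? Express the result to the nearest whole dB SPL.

Spherical spreading from a point source gives a 20·log₁₀(r₂/r₁) drop.
L₂ = 89.4 − 20·log₁₀(132.0/11.1) = 89.4 − 21.505 = 67.89 dB SPL.

68 dB SPL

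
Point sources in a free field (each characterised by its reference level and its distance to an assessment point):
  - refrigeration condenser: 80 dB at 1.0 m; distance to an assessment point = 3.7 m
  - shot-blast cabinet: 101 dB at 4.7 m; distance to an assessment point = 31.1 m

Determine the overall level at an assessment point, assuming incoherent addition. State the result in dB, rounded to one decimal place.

Apply inverse-square spreading to bring every level to the receiver, then sum 10^(L/10).
refrigeration condenser: 80 − 20·log₁₀(3.7/1.0) = 80 − 11.36 = 68.64 dB.
shot-blast cabinet: 101 − 20·log₁₀(31.1/4.7) = 101 − 16.41 = 84.59 dB.
Σ 10^(L/10) = 2.948e+08 → L_total = 10·log₁₀(2.948e+08) = 84.70 dB.

84.7 dB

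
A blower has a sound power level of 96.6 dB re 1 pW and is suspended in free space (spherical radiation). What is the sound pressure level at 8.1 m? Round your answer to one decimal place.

67.4 dB

L_p = L_w − 10·log₁₀(4π·r²) with r = 8.1 m.
4π·r² = 824.5 m², 10·log₁₀ of that is 29.162 dB.
L_p = 96.6 − 29.162 = 67.44 dB.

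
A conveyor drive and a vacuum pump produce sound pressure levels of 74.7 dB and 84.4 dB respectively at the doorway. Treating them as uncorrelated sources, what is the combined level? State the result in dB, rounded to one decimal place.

84.8 dB

For uncorrelated sources the intensities add, so convert each level to linear form, sum, and take 10·log₁₀ of the total.
Σ 10^(L/10) = 10^(74.7/10) + 10^(84.4/10) = 3.049e+08.
L_total = 10·log₁₀(3.049e+08) = 84.84 dB.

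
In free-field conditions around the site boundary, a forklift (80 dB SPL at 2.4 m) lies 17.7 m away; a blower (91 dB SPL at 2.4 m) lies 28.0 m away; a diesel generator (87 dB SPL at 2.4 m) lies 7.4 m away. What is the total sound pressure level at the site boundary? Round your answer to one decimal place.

78.0 dB SPL

Propagate each source to the receiver with L = L_ref − 20·log₁₀(r/r_ref), then add intensities.
forklift: 80 − 20·log₁₀(17.7/2.4) = 80 − 17.36 = 62.64 dB SPL.
blower: 91 − 20·log₁₀(28.0/2.4) = 91 − 21.34 = 69.66 dB SPL.
diesel generator: 87 − 20·log₁₀(7.4/2.4) = 87 − 9.78 = 77.22 dB SPL.
Σ 10^(L/10) = 6.381e+07 → L_total = 10·log₁₀(6.381e+07) = 78.05 dB SPL.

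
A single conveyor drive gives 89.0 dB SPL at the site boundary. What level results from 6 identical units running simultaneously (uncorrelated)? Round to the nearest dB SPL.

97 dB SPL

With 6 equal, uncorrelated contributions the intensity is 6× that of one unit, giving a rise of 10·log₁₀ 6.
L_total = 89.0 + 10·log₁₀(6) = 89.0 + 7.782 = 96.78 dB SPL.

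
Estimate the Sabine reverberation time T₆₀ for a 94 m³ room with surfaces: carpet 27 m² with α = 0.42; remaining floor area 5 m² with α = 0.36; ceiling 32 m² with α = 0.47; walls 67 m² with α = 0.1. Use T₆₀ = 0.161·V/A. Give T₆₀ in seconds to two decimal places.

Summing Sᵢαᵢ: 27·0.42 + 5·0.36 + 32·0.47 + 67·0.1 = 34.88 m².
T₆₀ = 0.161·V/A = 0.161·94/34.88 = 0.434 s.

0.43 s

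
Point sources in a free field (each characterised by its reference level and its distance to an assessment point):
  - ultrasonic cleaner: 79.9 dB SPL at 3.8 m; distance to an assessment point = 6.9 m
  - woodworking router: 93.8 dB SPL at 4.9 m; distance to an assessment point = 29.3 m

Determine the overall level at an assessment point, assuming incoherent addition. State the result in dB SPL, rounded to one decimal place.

Apply inverse-square spreading to bring every level to the receiver, then sum 10^(L/10).
ultrasonic cleaner: 79.9 − 20·log₁₀(6.9/3.8) = 79.9 − 5.18 = 74.72 dB SPL.
woodworking router: 93.8 − 20·log₁₀(29.3/4.9) = 93.8 − 15.53 = 78.27 dB SPL.
Σ 10^(L/10) = 9.673e+07 → L_total = 10·log₁₀(9.673e+07) = 79.86 dB SPL.

79.9 dB SPL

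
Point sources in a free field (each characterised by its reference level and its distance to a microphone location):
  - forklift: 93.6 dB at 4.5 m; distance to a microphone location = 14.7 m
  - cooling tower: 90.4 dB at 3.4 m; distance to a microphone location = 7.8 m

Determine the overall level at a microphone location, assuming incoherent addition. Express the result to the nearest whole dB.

First find each source's level at the receiver (point-source: −20·log₁₀(r/r_ref)), then combine on an intensity basis.
forklift: 93.6 − 20·log₁₀(14.7/4.5) = 93.6 − 10.28 = 83.32 dB.
cooling tower: 90.4 − 20·log₁₀(7.8/3.4) = 90.4 − 7.21 = 83.19 dB.
Σ 10^(L/10) = 4.230e+08 → L_total = 10·log₁₀(4.230e+08) = 86.26 dB.

86 dB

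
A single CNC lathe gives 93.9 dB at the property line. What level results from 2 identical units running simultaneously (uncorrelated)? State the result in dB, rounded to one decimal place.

96.9 dB

L_total = L₁ + 10·log₁₀ N for N identical incoherent sources.
L_total = 93.9 + 10·log₁₀(2) = 93.9 + 3.010 = 96.91 dB.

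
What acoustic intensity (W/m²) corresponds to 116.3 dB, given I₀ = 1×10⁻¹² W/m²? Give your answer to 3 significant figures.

I/I₀ = 10^(116.3/10) = 4.266e+11, so I = 4.266e+11 × 10⁻¹² W/m².

0.427 W/m²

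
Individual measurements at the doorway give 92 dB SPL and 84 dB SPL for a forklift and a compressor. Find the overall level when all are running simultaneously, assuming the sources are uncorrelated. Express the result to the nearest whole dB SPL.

Incoherent sources combine by intensity addition: L_total = 10·log₁₀(Σ 10^(L_i/10)).
Σ 10^(L/10) = 10^(92/10) + 10^(84/10) = 1.836e+09.
L_total = 10·log₁₀(1.836e+09) = 92.64 dB SPL.

93 dB SPL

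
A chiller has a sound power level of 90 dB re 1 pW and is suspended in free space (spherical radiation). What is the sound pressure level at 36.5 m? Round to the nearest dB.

48 dB

The power spreads over a sphere of area 4π·r², so L_p = L_w − 10·log₁₀(4π·r²).
4π·r² = 1.674e+04 m², 10·log₁₀ of that is 42.238 dB.
L_p = 90 − 42.238 = 47.76 dB.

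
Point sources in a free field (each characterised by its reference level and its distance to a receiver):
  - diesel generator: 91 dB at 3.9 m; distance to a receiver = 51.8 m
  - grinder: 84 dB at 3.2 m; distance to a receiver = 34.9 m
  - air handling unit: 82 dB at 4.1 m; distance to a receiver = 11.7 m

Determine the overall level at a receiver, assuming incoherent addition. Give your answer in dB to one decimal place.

First find each source's level at the receiver (point-source: −20·log₁₀(r/r_ref)), then combine on an intensity basis.
diesel generator: 91 − 20·log₁₀(51.8/3.9) = 91 − 22.47 = 68.53 dB.
grinder: 84 − 20·log₁₀(34.9/3.2) = 84 − 20.75 = 63.25 dB.
air handling unit: 82 − 20·log₁₀(11.7/4.1) = 82 − 9.11 = 72.89 dB.
Σ 10^(L/10) = 2.871e+07 → L_total = 10·log₁₀(2.871e+07) = 74.58 dB.

74.6 dB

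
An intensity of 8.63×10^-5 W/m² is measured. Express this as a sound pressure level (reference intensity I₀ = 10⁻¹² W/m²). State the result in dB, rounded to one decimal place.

I/I₀ = 8.63×10^-5/10⁻¹² = 8.63×10^7, and L = 10·log₁₀(I/I₀).
L = 10·(0.9360 + 7) = 79.36 dB.

79.4 dB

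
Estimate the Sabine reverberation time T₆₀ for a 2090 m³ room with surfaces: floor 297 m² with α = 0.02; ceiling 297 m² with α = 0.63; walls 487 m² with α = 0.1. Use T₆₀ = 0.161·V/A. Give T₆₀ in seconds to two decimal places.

1.39 s

A = Σ Sᵢαᵢ = 297·0.02 + 297·0.63 + 487·0.1 = 241.75 m².
T₆₀ = 0.161·V/A = 0.161·2090/241.75 = 1.392 s.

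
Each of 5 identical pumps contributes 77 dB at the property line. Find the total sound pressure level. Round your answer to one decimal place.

84.0 dB

With 5 equal, uncorrelated contributions the intensity is 5× that of one unit, giving a rise of 10·log₁₀ 5.
L_total = 77 + 10·log₁₀(5) = 77 + 6.990 = 83.99 dB.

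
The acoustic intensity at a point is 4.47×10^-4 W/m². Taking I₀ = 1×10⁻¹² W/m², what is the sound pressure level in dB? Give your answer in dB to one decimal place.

I/I₀ = 4.47×10^-4/10⁻¹² = 4.47×10^8, and L = 10·log₁₀(I/I₀).
L = 10·(0.6503 + 8) = 86.50 dB.

86.5 dB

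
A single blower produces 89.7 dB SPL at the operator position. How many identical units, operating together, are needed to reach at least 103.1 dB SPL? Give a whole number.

22

N identical sources give L₁ + 10·log₁₀ N, so require 10·log₁₀ N ≥ 103.1 − 89.7 = 13.4 dB.
N ≥ 10^(13.4/10) = 21.878, so N = 22.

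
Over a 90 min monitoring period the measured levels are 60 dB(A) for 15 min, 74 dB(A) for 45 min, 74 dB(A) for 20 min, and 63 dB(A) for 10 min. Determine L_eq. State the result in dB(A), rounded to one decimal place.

72.7 dB(A)

Weight each interval's intensity by its duration and average over T = 90 min:
Σ tᵢ·10^(Lᵢ/10) = 15·10^(60/10) + 45·10^(74/10) + 20·10^(74/10) + 10·10^(63/10) = 1.668e+09.
L_eq = 10·log₁₀(1.668e+09/90) = 72.68 dB(A).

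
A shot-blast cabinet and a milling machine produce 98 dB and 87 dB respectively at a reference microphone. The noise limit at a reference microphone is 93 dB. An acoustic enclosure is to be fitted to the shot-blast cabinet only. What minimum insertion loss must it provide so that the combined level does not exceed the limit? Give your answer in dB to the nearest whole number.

Fixed contribution from the other source: Σ 10^(L/10) = 10^(87/10) = 5.012e+08 (87.00 dB).
To meet 93 dB overall, the treated shot-blast cabinet may contribute at most 10^(93/10) − 5.012e+08 = 1.494e+09, i.e. 91.74 dB.
So the shot-blast cabinet must be reduced from 98 to 91.74 dB: IL = 6.26 dB.

6 dB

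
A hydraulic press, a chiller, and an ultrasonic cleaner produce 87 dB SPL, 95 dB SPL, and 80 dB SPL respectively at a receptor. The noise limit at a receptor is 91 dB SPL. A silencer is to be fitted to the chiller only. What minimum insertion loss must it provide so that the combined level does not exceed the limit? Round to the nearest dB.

Fixed contribution from the other sources: Σ 10^(L/10) = 10^(87/10) + 10^(80/10) = 6.012e+08 (87.79 dB SPL).
The limit corresponds to 10^(91/10) = 1.259e+09; subtracting the fixed part leaves 6.577e+08 for the chiller, i.e. 88.18 dB SPL.
Required insertion loss = 95 − 88.18 = 6.82 dB.

7 dB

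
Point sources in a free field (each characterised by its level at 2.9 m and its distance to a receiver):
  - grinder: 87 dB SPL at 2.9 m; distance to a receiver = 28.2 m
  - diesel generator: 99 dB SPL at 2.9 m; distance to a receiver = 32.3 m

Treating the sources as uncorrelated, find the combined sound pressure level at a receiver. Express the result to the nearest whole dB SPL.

78 dB SPL

Propagate each source to the receiver with L = L_ref − 20·log₁₀(r/r_ref), then add intensities.
grinder: 87 − 20·log₁₀(28.2/2.9) = 87 − 19.76 = 67.24 dB SPL.
diesel generator: 99 − 20·log₁₀(32.3/2.9) = 99 − 20.94 = 78.06 dB SPL.
Σ 10^(L/10) = 6.933e+07 → L_total = 10·log₁₀(6.933e+07) = 78.41 dB SPL.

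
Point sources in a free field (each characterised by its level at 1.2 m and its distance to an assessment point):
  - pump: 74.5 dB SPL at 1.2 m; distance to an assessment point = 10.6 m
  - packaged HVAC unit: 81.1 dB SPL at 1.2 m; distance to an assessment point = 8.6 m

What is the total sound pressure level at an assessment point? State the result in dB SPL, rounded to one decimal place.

64.6 dB SPL

Propagate each source to the receiver with L = L_ref − 20·log₁₀(r/r_ref), then add intensities.
pump: 74.5 − 20·log₁₀(10.6/1.2) = 74.5 − 18.92 = 55.58 dB SPL.
packaged HVAC unit: 81.1 − 20·log₁₀(8.6/1.2) = 81.1 − 17.11 = 63.99 dB SPL.
Σ 10^(L/10) = 2.869e+06 → L_total = 10·log₁₀(2.869e+06) = 64.58 dB SPL.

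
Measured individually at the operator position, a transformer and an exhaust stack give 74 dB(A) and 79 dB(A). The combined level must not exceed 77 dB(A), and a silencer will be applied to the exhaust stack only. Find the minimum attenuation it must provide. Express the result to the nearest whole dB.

5 dB

Everything except the exhaust stack sums to 10^(74/10) = 2.512e+07 in linear terms, 74.00 dB(A).
To meet 77 dB(A) overall, the treated exhaust stack may contribute at most 10^(77/10) − 2.512e+07 = 2.500e+07, i.e. 73.98 dB(A).
So the exhaust stack must be reduced from 79 to 73.98 dB(A): IL = 5.02 dB.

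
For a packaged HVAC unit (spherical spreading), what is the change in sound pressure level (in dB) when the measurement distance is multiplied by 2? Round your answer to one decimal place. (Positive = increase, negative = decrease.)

Point-source spreading: ΔL = −20·log₁₀(r₂/r₁).
ΔL = −20·log₁₀(2) = -6.02 dB.

-6.0 dB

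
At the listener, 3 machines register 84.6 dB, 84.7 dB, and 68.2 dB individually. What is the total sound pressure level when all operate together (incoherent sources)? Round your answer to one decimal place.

For uncorrelated sources the intensities add, so convert each level to linear form, sum, and take 10·log₁₀ of the total.
Σ 10^(L/10) = 10^(84.6/10) + 10^(84.7/10) + 10^(68.2/10) = 5.901e+08.
L_total = 10·log₁₀(5.901e+08) = 87.71 dB.

87.7 dB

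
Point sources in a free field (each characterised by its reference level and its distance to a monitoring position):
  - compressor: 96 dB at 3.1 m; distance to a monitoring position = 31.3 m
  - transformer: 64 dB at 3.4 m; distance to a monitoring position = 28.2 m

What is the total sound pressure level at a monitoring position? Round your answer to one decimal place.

75.9 dB

First find each source's level at the receiver (point-source: −20·log₁₀(r/r_ref)), then combine on an intensity basis.
compressor: 96 − 20·log₁₀(31.3/3.1) = 96 − 20.08 = 75.92 dB.
transformer: 64 − 20·log₁₀(28.2/3.4) = 64 − 18.38 = 45.62 dB.
Σ 10^(L/10) = 3.909e+07 → L_total = 10·log₁₀(3.909e+07) = 75.92 dB.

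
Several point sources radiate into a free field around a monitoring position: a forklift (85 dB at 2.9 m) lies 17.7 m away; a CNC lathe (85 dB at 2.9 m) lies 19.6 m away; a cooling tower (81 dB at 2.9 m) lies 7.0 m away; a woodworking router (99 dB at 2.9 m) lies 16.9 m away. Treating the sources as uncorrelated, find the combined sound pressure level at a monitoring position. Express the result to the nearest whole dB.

84 dB

First find each source's level at the receiver (point-source: −20·log₁₀(r/r_ref)), then combine on an intensity basis.
forklift: 85 − 20·log₁₀(17.7/2.9) = 85 − 15.71 = 69.29 dB.
CNC lathe: 85 − 20·log₁₀(19.6/2.9) = 85 − 16.60 = 68.40 dB.
cooling tower: 81 − 20·log₁₀(7.0/2.9) = 81 − 7.65 = 73.35 dB.
woodworking router: 99 − 20·log₁₀(16.9/2.9) = 99 − 15.31 = 83.69 dB.
Σ 10^(L/10) = 2.709e+08 → L_total = 10·log₁₀(2.709e+08) = 84.33 dB.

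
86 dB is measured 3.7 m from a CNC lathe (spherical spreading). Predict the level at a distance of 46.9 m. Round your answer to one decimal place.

Spherical spreading from a point source gives a 20·log₁₀(r₂/r₁) drop.
L₂ = 86 − 20·log₁₀(46.9/3.7) = 86 − 22.059 = 63.94 dB.

63.9 dB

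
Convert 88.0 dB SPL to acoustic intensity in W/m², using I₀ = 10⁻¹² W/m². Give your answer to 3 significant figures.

I/I₀ = 10^(88.0/10) = 6.31e+08, so I = 6.31e+08 × 10⁻¹² W/m².

0.000631 W/m²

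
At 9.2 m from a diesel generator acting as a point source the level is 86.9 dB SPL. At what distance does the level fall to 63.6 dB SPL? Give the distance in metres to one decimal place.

134.5 m

For a point source L₁ − L₂ = 20·log₁₀(r₂/r₁), so r₂ = r₁·10^((L₁−L₂)/20).
r₂ = 9.2·10^((86.9−63.6)/20) = 9.2·10^(23.3/20) = 134.52 m.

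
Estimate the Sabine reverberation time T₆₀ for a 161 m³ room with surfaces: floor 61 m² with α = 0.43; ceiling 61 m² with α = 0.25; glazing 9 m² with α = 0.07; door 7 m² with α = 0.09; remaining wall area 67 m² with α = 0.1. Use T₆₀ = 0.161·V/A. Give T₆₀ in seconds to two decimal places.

Total absorption A = 61·0.43 + 61·0.25 + 9·0.07 + 7·0.09 + 67·0.1 = 49.44 m² sabins.
T₆₀ = 0.161·V/A = 0.161·161/49.44 = 0.524 s.

0.52 s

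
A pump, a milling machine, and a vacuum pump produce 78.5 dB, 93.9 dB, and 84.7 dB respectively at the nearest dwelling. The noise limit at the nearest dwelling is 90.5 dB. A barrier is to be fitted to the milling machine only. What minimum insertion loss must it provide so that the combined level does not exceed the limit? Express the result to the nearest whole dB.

5 dB

Fixed contribution from the other sources: Σ 10^(L/10) = 10^(78.5/10) + 10^(84.7/10) = 3.659e+08 (85.63 dB).
The limit corresponds to 10^(90.5/10) = 1.122e+09; subtracting the fixed part leaves 7.561e+08 for the milling machine, i.e. 88.79 dB.
Required insertion loss = 93.9 − 88.79 = 5.11 dB.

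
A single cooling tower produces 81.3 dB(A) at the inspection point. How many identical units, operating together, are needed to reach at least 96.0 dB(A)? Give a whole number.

The shortfall is 96.0 − 81.3 = 14.7 dB, and N units add 10·log₁₀ N, so need 10·log₁₀ N ≥ 14.7.
N ≥ 10^(14.7/10) = 29.512, so N = 30.

30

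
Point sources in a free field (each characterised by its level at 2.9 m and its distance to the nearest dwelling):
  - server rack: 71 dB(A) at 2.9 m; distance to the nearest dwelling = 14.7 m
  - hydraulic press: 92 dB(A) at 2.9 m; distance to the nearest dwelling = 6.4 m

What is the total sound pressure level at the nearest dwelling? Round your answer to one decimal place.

85.1 dB(A)

Apply inverse-square spreading to bring every level to the receiver, then sum 10^(L/10).
server rack: 71 − 20·log₁₀(14.7/2.9) = 71 − 14.10 = 56.90 dB(A).
hydraulic press: 92 − 20·log₁₀(6.4/2.9) = 92 − 6.88 = 85.12 dB(A).
Σ 10^(L/10) = 3.259e+08 → L_total = 10·log₁₀(3.259e+08) = 85.13 dB(A).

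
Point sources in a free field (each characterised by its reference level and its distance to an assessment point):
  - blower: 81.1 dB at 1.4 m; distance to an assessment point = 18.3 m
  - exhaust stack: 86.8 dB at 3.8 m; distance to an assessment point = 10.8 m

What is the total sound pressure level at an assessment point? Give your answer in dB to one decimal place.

77.8 dB

Propagate each source to the receiver with L = L_ref − 20·log₁₀(r/r_ref), then add intensities.
blower: 81.1 − 20·log₁₀(18.3/1.4) = 81.1 − 22.33 = 58.77 dB.
exhaust stack: 86.8 − 20·log₁₀(10.8/3.8) = 86.8 − 9.07 = 77.73 dB.
Σ 10^(L/10) = 6.001e+07 → L_total = 10·log₁₀(6.001e+07) = 77.78 dB.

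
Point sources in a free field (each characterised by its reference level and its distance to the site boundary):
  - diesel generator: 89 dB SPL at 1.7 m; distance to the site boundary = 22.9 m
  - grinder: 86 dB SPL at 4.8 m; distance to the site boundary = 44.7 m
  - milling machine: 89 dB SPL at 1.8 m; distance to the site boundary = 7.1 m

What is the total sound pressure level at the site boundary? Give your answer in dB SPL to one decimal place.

77.8 dB SPL

Apply inverse-square spreading to bring every level to the receiver, then sum 10^(L/10).
diesel generator: 89 − 20·log₁₀(22.9/1.7) = 89 − 22.59 = 66.41 dB SPL.
grinder: 86 − 20·log₁₀(44.7/4.8) = 86 − 19.38 = 66.62 dB SPL.
milling machine: 89 − 20·log₁₀(7.1/1.8) = 89 − 11.92 = 77.08 dB SPL.
Σ 10^(L/10) = 6.002e+07 → L_total = 10·log₁₀(6.002e+07) = 77.78 dB SPL.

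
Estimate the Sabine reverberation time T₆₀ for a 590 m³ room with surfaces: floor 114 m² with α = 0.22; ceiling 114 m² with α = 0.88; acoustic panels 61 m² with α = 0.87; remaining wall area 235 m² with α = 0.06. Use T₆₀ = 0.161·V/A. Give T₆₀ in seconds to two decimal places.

0.49 s

Summing Sᵢαᵢ: 114·0.22 + 114·0.88 + 61·0.87 + 235·0.06 = 192.57 m².
T₆₀ = 0.161 × 590 / 192.57 = 0.493 s.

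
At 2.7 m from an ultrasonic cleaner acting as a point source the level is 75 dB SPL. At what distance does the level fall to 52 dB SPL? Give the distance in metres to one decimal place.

38.1 m

The 23.0 dB drop corresponds to a distance ratio of 10^(23.0/20) for a point source.
r₂ = 2.7·10^((75−52)/20) = 2.7·10^(23.0/20) = 38.14 m.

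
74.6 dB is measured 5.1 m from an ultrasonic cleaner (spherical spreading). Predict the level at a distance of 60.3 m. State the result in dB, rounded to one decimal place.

For a point source, L₂ = L₁ − 20·log₁₀(r₂/r₁).
L₂ = 74.6 − 20·log₁₀(60.3/5.1) = 74.6 − 21.455 = 53.15 dB.

53.1 dB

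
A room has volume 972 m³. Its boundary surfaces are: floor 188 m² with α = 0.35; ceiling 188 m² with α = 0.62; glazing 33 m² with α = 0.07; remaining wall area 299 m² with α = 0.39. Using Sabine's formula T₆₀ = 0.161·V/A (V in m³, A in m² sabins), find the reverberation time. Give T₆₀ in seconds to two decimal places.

Total absorption A = 188·0.35 + 188·0.62 + 33·0.07 + 299·0.39 = 301.28 m² sabins.
T₆₀ = 0.161·V/A = 0.161·972/301.28 = 0.519 s.

0.52 s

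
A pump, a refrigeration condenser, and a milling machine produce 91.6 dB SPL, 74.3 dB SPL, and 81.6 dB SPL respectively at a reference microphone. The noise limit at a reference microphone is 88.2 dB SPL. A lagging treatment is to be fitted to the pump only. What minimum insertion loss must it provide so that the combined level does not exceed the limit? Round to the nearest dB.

Everything except the pump sums to 10^(74.3/10) + 10^(81.6/10) = 1.715e+08 in linear terms, 82.34 dB SPL.
To meet 88.2 dB SPL overall, the treated pump may contribute at most 10^(88.2/10) − 1.715e+08 = 4.892e+08, i.e. 86.90 dB SPL.
So the pump must be reduced from 91.6 to 86.90 dB SPL: IL = 4.70 dB.

5 dB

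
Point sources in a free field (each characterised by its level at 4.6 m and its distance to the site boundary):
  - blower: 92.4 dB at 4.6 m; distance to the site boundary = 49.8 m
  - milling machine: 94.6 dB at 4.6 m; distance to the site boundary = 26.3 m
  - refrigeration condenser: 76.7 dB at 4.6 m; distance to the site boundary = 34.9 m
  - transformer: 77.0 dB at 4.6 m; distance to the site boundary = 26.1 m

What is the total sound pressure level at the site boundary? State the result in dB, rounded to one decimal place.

80.2 dB

Propagate each source to the receiver with L = L_ref − 20·log₁₀(r/r_ref), then add intensities.
blower: 92.4 − 20·log₁₀(49.8/4.6) = 92.4 − 20.69 = 71.71 dB.
milling machine: 94.6 − 20·log₁₀(26.3/4.6) = 94.6 − 15.14 = 79.46 dB.
refrigeration condenser: 76.7 − 20·log₁₀(34.9/4.6) = 76.7 − 17.60 = 59.10 dB.
transformer: 77.0 − 20·log₁₀(26.1/4.6) = 77.0 − 15.08 = 61.92 dB.
Σ 10^(L/10) = 1.054e+08 → L_total = 10·log₁₀(1.054e+08) = 80.23 dB.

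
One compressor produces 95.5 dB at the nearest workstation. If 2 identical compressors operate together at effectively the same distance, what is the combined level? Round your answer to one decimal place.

L_total = L₁ + 10·log₁₀ N for N identical incoherent sources.
L_total = 95.5 + 10·log₁₀(2) = 95.5 + 3.010 = 98.51 dB.

98.5 dB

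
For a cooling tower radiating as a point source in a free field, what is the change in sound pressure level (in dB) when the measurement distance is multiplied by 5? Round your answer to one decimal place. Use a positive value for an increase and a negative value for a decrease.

A point source loses 6 dB per doubling of distance; generally ΔL = −20·log₁₀(r₂/r₁).
ΔL = −20·log₁₀(5) = -13.98 dB.

-14.0 dB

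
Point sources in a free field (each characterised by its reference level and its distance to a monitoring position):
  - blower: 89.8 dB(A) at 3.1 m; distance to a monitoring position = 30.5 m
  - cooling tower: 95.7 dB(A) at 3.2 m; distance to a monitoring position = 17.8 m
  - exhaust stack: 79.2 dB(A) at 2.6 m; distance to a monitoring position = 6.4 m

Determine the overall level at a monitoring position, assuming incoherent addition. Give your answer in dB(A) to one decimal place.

81.6 dB(A)

Propagate each source to the receiver with L = L_ref − 20·log₁₀(r/r_ref), then add intensities.
blower: 89.8 − 20·log₁₀(30.5/3.1) = 89.8 − 19.86 = 69.94 dB(A).
cooling tower: 95.7 − 20·log₁₀(17.8/3.2) = 95.7 − 14.91 = 80.79 dB(A).
exhaust stack: 79.2 − 20·log₁₀(6.4/2.6) = 79.2 − 7.82 = 71.38 dB(A).
Σ 10^(L/10) = 1.437e+08 → L_total = 10·log₁₀(1.437e+08) = 81.57 dB(A).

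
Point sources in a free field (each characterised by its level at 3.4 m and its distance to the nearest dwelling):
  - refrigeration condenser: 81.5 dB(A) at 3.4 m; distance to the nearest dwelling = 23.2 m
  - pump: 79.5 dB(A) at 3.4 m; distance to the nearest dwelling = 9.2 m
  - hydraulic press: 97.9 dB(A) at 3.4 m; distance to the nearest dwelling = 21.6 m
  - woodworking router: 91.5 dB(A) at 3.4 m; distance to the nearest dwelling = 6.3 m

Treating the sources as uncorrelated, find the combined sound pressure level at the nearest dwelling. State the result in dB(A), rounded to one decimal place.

87.6 dB(A)

Apply inverse-square spreading to bring every level to the receiver, then sum 10^(L/10).
refrigeration condenser: 81.5 − 20·log₁₀(23.2/3.4) = 81.5 − 16.68 = 64.82 dB(A).
pump: 79.5 − 20·log₁₀(9.2/3.4) = 79.5 − 8.65 = 70.85 dB(A).
hydraulic press: 97.9 − 20·log₁₀(21.6/3.4) = 97.9 − 16.06 = 81.84 dB(A).
woodworking router: 91.5 − 20·log₁₀(6.3/3.4) = 91.5 − 5.36 = 86.14 dB(A).
Σ 10^(L/10) = 5.794e+08 → L_total = 10·log₁₀(5.794e+08) = 87.63 dB(A).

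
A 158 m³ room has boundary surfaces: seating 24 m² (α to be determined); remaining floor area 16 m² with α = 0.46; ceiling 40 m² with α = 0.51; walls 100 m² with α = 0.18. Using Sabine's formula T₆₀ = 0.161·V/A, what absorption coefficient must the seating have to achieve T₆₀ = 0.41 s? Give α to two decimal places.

0.68

Required total absorption A = 0.161·158/0.41 = 62.04 m².
Absorption from the other surfaces = 16·0.46 + 40·0.51 + 100·0.18 = 45.76 m², so the seating must supply 16.28 m² over 24 m².
α = 16.28/24 = 0.678.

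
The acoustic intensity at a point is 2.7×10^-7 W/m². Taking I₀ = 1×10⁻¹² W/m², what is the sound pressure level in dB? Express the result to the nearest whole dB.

54 dB

Dividing by I₀ shifts the exponent by 12: I/I₀ = 2.7×10^5.
L = 10·(0.4314 + 5) = 54.31 dB.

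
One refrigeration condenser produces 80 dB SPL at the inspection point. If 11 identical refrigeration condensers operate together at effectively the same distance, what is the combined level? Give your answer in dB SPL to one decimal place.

90.4 dB SPL

N identical incoherent sources raise the level by 10·log₁₀ N.
L_total = 80 + 10·log₁₀(11) = 80 + 10.414 = 90.41 dB SPL.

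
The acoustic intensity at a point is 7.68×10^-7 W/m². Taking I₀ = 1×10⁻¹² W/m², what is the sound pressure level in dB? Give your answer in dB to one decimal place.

58.9 dB

Dividing by I₀ shifts the exponent by 12: I/I₀ = 7.68×10^5.
L = 10·(0.8854 + 5) = 58.85 dB.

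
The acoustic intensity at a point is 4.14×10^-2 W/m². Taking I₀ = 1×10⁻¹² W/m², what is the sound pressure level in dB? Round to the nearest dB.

106 dB

Dividing by I₀ shifts the exponent by 12: I/I₀ = 4.14×10^10.
L = 10·(0.6170 + 10) = 106.17 dB.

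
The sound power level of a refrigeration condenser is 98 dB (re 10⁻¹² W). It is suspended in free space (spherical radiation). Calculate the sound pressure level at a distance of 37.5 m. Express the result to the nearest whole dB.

The power spreads over a sphere of area 4π·r², so L_p = L_w − 10·log₁₀(4π·r²).
4π·r² = 1.767e+04 m², 10·log₁₀ of that is 42.473 dB.
L_p = 98 − 42.473 = 55.53 dB.

56 dB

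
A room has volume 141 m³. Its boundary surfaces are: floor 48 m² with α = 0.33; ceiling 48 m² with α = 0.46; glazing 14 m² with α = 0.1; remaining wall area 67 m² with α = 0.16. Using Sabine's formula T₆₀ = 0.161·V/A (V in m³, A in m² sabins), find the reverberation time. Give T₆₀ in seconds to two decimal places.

0.45 s

A = Σ Sᵢαᵢ = 48·0.33 + 48·0.46 + 14·0.1 + 67·0.16 = 50.04 m².
T₆₀ = 0.161 × 141 / 50.04 = 0.454 s.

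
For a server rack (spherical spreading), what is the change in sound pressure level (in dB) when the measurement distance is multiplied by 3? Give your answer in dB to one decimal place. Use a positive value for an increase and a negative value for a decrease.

Point-source spreading: ΔL = −20·log₁₀(r₂/r₁).
ΔL = −20·log₁₀(3) = -9.54 dB.

-9.5 dB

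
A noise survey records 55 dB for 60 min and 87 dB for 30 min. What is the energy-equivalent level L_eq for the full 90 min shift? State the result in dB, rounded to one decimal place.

L_eq = 10·log₁₀[(1/T)·Σ tᵢ·10^(Lᵢ/10)] with T = 90 min.
Σ tᵢ·10^(Lᵢ/10) = 60·10^(55/10) + 30·10^(87/10) = 1.505e+10.
L_eq = 10·log₁₀(1.505e+10/90) = 82.23 dB.

82.2 dB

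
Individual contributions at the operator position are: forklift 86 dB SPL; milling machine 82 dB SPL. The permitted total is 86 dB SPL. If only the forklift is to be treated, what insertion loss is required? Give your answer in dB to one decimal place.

2.2 dB

The untreated sources together contribute 10^(82/10) = 1.585e+08, i.e. 82.00 dB SPL.
The limit corresponds to 10^(86/10) = 3.981e+08; subtracting the fixed part leaves 2.396e+08 for the forklift, i.e. 83.80 dB SPL.
Required insertion loss = 86 − 83.80 = 2.20 dB.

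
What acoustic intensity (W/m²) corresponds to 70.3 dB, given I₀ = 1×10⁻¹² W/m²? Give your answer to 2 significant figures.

I/I₀ = 10^(70.3/10) = 1.072e+07, so I = 1.072e+07 × 10⁻¹² W/m².

1.1e-05 W/m²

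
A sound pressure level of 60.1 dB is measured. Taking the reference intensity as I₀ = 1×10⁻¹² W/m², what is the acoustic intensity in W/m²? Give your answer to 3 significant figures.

I = I₀·10^(L/10) = 10⁻¹² × 10^(60.1/10) = 10^(-5.990).

1.02e-06 W/m²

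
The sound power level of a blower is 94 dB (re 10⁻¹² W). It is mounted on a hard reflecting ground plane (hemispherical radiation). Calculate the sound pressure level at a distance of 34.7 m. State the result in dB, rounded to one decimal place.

L_p = L_w − 10·log₁₀(2π·r²) with r = 34.7 m.
2π·r² = 7566 m², 10·log₁₀ of that is 38.788 dB.
L_p = 94 − 38.788 = 55.21 dB.

55.2 dB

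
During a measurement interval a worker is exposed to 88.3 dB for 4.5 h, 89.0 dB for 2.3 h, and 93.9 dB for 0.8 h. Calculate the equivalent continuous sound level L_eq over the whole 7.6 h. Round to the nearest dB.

90 dB

L_eq = 10·log₁₀[(1/T)·Σ tᵢ·10^(Lᵢ/10)] with T = 7.6 h.
Σ tᵢ·10^(Lᵢ/10) = 4.5·10^(88.3/10) + 2.3·10^(89.0/10) + 0.8·10^(93.9/10) = 6.833e+09.
L_eq = 10·log₁₀(6.833e+09/7.6) = 89.54 dB.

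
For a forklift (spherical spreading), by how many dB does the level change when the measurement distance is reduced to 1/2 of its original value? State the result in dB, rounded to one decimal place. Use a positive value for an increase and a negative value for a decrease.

+6.0 dB

Point-source spreading: ΔL = −20·log₁₀(r₂/r₁).
ΔL = −20·log₁₀(0.5) = +6.02 dB.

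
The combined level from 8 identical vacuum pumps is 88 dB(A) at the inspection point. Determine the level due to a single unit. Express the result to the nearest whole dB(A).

79 dB(A)

For N identical incoherent sources L_total = L₁ + 10·log₁₀ N, so L₁ = 88 − 10·log₁₀(8) = 88 − 9.031.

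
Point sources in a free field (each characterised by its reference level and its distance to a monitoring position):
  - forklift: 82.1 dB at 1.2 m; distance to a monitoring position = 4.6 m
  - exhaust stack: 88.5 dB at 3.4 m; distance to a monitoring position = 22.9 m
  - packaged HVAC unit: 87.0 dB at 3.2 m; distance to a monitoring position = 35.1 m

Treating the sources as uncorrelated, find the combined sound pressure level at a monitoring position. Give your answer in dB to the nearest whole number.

75 dB

Apply inverse-square spreading to bring every level to the receiver, then sum 10^(L/10).
forklift: 82.1 − 20·log₁₀(4.6/1.2) = 82.1 − 11.67 = 70.43 dB.
exhaust stack: 88.5 − 20·log₁₀(22.9/3.4) = 88.5 − 16.57 = 71.93 dB.
packaged HVAC unit: 87.0 − 20·log₁₀(35.1/3.2) = 87.0 − 20.80 = 66.20 dB.
Σ 10^(L/10) = 3.081e+07 → L_total = 10·log₁₀(3.081e+07) = 74.89 dB.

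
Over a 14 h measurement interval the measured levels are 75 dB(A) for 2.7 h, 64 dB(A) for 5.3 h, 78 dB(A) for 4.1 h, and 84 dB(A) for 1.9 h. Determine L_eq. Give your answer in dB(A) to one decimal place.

Weight each interval's intensity by its duration and average over T = 14 h:
Σ tᵢ·10^(Lᵢ/10) = 2.7·10^(75/10) + 5.3·10^(64/10) + 4.1·10^(78/10) + 1.9·10^(84/10) = 8.346e+08.
L_eq = 10·log₁₀(8.346e+08/14) = 77.75 dB(A).

77.8 dB(A)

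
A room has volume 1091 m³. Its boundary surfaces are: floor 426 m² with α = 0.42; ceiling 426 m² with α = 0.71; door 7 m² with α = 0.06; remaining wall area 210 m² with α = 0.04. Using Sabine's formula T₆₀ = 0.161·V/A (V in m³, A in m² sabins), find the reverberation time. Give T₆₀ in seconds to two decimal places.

Summing Sᵢαᵢ: 426·0.42 + 426·0.71 + 7·0.06 + 210·0.04 = 490.20 m².
T₆₀ = 0.161 × 1091 / 490.20 = 0.358 s.

0.36 s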